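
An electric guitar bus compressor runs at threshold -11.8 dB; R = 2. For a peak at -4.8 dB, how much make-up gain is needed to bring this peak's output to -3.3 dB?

5 dB

Overshoot 7 dB → 7/2 = 3.5 dB after compression, so the compressed level is -11.8 + 3.5 = -8.3 dB.
Make-up = target − compressed = -3.3 − (-8.3) = 5 dB.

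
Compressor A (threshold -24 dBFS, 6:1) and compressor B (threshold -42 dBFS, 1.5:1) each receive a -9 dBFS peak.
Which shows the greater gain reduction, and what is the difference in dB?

A: overshoot 15 dB → output overshoot 2.5 dB → GR 12.5 dB.
B: overshoot 33 dB → output overshoot 22 dB → GR 11 dB.
A reduces 1.5 dB more.

A, by 1.5 dB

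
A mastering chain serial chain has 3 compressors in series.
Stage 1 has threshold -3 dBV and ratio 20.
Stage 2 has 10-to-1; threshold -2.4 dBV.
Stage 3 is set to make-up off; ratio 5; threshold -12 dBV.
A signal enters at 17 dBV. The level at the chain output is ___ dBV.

-10.072 dBV

Stage 1: 20 dB above -3 dBV, reduced 20:1 to 1 dB above → -2 dBV.
Stage 2: 0.4 dB above -2.4 dBV, reduced 10:1 to 0.04 dB above → -2.36 dBV.
Stage 3: 9.64 dB above -12 dBV, reduced 5:1 to 1.928 dB above → -10.072 dBV.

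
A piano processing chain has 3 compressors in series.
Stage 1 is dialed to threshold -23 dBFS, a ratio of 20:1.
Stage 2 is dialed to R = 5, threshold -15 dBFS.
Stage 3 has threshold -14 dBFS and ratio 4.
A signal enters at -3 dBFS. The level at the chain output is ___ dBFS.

-22 dBFS

Stage 1: overshoot 20 dB → 20/20 = 1 dB → -22 dBFS.
Stage 2: below threshold (-22 ≤ -15); passes unchanged; output -22 dBFS.
Stage 3: -22 dBFS is at or below the -14 dBFS threshold — no compression; output -22 dBFS.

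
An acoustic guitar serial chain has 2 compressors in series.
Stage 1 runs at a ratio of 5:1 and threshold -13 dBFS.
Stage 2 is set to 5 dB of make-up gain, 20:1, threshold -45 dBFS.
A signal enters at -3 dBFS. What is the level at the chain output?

Stage 1: -3 dBFS is 10 dB over -13 dBFS; at 5:1 that becomes 2 dB over, giving -11 dBFS.
Stage 2: -11 dBFS is 34 dB over -45 dBFS; at 20:1 that becomes 1.7 dB over, giving -43.3 dBFS; +5 dB make-up → -38.3 dBFS.

-38.3 dBFS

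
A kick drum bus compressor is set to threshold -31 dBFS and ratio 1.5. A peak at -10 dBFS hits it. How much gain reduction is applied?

The signal is 21 dB above threshold.
A 1.5:1 ratio leaves 14 dB of that excess.
Gain reduction = 21 − 14 = 7 dB.

7 dB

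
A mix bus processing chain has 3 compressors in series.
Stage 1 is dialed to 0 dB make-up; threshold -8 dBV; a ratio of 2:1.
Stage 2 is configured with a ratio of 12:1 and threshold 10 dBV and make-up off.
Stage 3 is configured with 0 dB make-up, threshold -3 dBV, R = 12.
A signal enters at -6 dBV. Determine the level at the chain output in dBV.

-7 dBV

Stage 1: overshoot 2 dB → 2/2 = 1 dB → -7 dBV.
Stage 2: below threshold (-7 ≤ 10); passes unchanged; output -7 dBV.
Stage 3: below threshold (-7 ≤ -3); passes unchanged; output -7 dBV.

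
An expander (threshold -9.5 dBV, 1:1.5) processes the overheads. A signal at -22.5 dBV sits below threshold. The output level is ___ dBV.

Undershoot = (-9.5) − (-22.5) = 13 dB.
At 1:1.5, that expands to 19.5 dB under threshold.
Output = -9.5 − 19.5 = -29 dBV.

-29 dBV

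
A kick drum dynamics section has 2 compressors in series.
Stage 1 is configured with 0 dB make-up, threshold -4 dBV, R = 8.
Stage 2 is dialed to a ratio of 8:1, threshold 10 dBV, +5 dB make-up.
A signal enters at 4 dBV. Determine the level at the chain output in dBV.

Stage 1: 4 dBV is 8 dB over -4 dBV; at 8:1 that becomes 1 dB over, giving -3 dBV.
Stage 2: below threshold (-3 ≤ 10); passes unchanged; make-up brings it to 2 dBV.

2 dBV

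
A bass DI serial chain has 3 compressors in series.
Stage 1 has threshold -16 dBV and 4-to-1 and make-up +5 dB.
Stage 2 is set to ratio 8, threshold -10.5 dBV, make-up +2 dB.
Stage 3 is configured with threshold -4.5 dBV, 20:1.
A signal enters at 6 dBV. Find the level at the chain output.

Stage 1: 22 dB above -16 dBV, reduced 4:1 to 5.5 dB above → -10.5 dBV; +5 dB make-up → -5.5 dBV.
Stage 2: overshoot 5 dB → 5/8 = 0.625 dB → -9.875 dBV; +2 dB make-up → -7.875 dBV.
Stage 3: -7.875 dBV ≤ -4.5 dBV, so stage 3 doesn't engage; output -7.875 dBV.

-7.875 dBV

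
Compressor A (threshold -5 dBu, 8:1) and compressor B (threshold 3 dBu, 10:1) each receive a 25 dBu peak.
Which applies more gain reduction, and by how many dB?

A, by 6.45 dB

A: GR = 30 − 30/8 = 26.25 dB.
B: GR = 22 − 22/10 = 19.8 dB.
A applies 6.45 dB more gain reduction.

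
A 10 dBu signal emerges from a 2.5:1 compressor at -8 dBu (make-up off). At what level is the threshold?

-20 dBu

Let T be the threshold. Output overshoot = (input overshoot)/R, so -8 − T = (10 − T)/2.5.
2.5·(-8 − T) = 10 − T → 1.5·T = -20 − 10 = -30.
T = -30/1.5 = -20 dBu.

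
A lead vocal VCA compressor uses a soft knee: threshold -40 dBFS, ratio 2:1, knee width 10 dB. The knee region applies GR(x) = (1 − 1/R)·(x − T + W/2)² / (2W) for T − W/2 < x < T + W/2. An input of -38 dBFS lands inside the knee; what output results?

-39.225 dBFS

x − T + W/2 = -38 − (-40) + 5 = 7.
GR = (1 − 1/2) × 7² / 20 = 0.5 × 49 / 20 = 1.225 dB.
Output = -38 − 1.225 = -39.225 dBFS.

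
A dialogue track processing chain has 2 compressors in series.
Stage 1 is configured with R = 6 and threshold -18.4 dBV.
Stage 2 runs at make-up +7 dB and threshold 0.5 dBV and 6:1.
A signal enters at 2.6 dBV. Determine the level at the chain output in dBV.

-7.9 dBV

Stage 1: 21 dB above -18.4 dBV, reduced 6:1 to 3.5 dB above → -14.9 dBV.
Stage 2: -14.9 dBV ≤ 0.5 dBV, so stage 2 doesn't engage; make-up brings it to -7.9 dBV.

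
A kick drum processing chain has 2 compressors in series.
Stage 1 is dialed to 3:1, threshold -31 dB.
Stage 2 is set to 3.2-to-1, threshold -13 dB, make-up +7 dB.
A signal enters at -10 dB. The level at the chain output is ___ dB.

Stage 1: overshoot 21 dB → 21/3 = 7 dB → -24 dB.
Stage 2: -24 dB is at or below the -13 dB threshold — no compression; make-up brings it to -17 dB.

-17 dB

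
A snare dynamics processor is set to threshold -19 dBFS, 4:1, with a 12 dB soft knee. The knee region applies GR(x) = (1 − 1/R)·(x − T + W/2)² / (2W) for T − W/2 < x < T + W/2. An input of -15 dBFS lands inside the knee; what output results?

x − T + W/2 = -15 − (-19) + 6 = 10.
GR = (1 − 1/4) × 10² / 24 = 0.75 × 100 / 24 = 3.125 dB.
Output = -15 − 3.125 = -18.125 dBFS.

-18.125 dBFS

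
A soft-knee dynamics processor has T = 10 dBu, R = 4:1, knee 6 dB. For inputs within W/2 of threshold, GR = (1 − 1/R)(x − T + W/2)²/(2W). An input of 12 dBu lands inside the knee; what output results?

x − T + W/2 = 12 − 10 + 3 = 5.
GR = (1 − 1/4) × 5² / 12 = 0.75 × 25 / 12 = 1.5625 dB.
Output = 12 − 1.5625 = 10.4375 dBu.

10.4375 dBu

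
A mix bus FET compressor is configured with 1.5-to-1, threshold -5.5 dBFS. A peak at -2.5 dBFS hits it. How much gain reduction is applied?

-2.5 dBFS exceeds the threshold by 3 dB.
At 1.5:1, output sits 3/1.5 = 2 dB above threshold.
So the signal is attenuated by 3 − 2 = 1 dB.

1 dB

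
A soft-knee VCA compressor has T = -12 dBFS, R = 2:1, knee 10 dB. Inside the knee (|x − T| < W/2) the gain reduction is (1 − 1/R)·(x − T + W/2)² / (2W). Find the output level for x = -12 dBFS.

x − T + W/2 = -12 − (-12) + 5 = 5.
GR = (1 − 1/2) × 5² / 20 = 0.5 × 25 / 20 = 0.625 dB.
Output = -12 − 0.625 = -12.625 dBFS.

-12.625 dBFS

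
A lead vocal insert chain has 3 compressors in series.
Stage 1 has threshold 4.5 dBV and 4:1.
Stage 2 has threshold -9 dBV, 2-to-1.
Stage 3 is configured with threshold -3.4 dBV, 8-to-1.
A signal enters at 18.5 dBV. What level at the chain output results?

Stage 1: 18.5 dBV is 14 dB over 4.5 dBV; at 4:1 that becomes 3.5 dB over, giving 8 dBV.
Stage 2: 17 dB above -9 dBV, reduced 2:1 to 8.5 dB above → -0.5 dBV.
Stage 3: overshoot 2.9 dB → 2.9/8 = 0.3625 dB → -3.0375 dBV.

-3.0375 dBV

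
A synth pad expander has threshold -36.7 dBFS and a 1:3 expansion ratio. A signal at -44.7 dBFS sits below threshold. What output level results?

-60.7 dBFS

The input is 8 dB below the -36.7 dBFS threshold.
A 1:3 expander multiplies undershoot by 3: 8 × 3 = 24 dB below threshold.
Output = -36.7 − 24 = -60.7 dBFS.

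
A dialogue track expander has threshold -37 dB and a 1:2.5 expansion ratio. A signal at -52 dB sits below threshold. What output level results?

-74.5 dB

The input is 15 dB below the -37 dB threshold.
A 1:2.5 expander multiplies undershoot by 2.5: 15 × 2.5 = 37.5 dB below threshold.
Output = -37 − 37.5 = -74.5 dB.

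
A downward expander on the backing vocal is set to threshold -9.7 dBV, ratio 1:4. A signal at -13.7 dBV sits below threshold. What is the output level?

-25.7 dBV

Undershoot = (-9.7) − (-13.7) = 4 dB.
At 1:4, that expands to 16 dB under threshold.
Output = -9.7 − 16 = -25.7 dBV.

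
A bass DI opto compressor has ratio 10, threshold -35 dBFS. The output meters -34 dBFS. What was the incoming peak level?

-25 dBFS

The compressed level sits -34 − (-35) = 1 dB over threshold.
Before 10:1 compression the overshoot was 1 × 10 = 10 dB, so input = -35 + 10 = -25 dBFS.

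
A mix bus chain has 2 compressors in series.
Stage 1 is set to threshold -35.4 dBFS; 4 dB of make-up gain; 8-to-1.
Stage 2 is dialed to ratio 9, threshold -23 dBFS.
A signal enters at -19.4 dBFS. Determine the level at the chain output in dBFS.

-29.4 dBFS

Stage 1: -19.4 dBFS is 16 dB over -35.4 dBFS; at 8:1 that becomes 2 dB over, giving -33.4 dBFS; +4 dB make-up → -29.4 dBFS.
Stage 2: -29.4 dBFS ≤ -23 dBFS, so stage 2 doesn't engage; output -29.4 dBFS.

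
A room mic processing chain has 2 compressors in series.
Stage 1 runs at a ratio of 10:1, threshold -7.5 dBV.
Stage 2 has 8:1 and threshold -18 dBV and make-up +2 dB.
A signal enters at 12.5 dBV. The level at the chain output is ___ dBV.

Stage 1: 20 dB above -7.5 dBV, reduced 10:1 to 2 dB above → -5.5 dBV.
Stage 2: -5.5 dBV is 12.5 dB over -18 dBV; at 8:1 that becomes 1.5625 dB over, giving -16.4375 dBV; +2 dB make-up → -14.4375 dBV.

-14.4375 dBV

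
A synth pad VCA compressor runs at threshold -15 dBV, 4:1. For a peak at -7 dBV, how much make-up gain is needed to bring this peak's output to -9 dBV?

The peak compresses to -15 + 8/4 = -13 dBV.
To reach -9 dBV requires -9 − (-13) = 4 dB of make-up.

4 dB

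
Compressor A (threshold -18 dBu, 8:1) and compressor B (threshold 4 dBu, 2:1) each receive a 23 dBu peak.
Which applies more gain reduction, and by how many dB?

A, by 26.375 dB

A: GR = 41 − 41/8 = 35.875 dB.
B: GR = 19 − 19/2 = 9.5 dB.
Difference: 26.375 dB in favour of A.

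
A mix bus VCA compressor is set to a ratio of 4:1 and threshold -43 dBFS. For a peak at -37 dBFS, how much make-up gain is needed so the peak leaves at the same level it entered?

Overshoot 6 dB → 6/4 = 1.5 dB after compression, so the compressed level is -43 + 1.5 = -41.5 dBFS.
Make-up = target − compressed = -37 − (-41.5) = 4.5 dB.

4.5 dB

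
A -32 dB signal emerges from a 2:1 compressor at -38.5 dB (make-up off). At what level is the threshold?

-45 dB

Gain reduction = -32 − (-38.5) = 6.5 dB; output overshoot = GR / (R − 1) = 6.5 / 1 = 6.5 dB.
Threshold = output − output overshoot = -38.5 − 6.5 = -45 dB.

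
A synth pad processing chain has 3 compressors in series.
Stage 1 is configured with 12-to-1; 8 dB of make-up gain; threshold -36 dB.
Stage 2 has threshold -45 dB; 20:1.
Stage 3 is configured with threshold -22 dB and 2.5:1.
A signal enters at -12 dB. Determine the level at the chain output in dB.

-44.05 dB

Stage 1: -12 dB is 24 dB over -36 dB; at 12:1 that becomes 2 dB over, giving -34 dB; +8 dB make-up → -26 dB.
Stage 2: overshoot 19 dB → 19/20 = 0.95 dB → -44.05 dB.
Stage 3: -44.05 dB is at or below the -22 dB threshold — no compression; output -44.05 dB.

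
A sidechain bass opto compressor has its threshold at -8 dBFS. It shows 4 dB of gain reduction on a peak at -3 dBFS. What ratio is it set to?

5:1

Input overshoot = -3 − (-8) = 5 dB.
Output overshoot = 5 − 4 = 1 dB.
Ratio = input overshoot / output overshoot = 5 / 1 = 5.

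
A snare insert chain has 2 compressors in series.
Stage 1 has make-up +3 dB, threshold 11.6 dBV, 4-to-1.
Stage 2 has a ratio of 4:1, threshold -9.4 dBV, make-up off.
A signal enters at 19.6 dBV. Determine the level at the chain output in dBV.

Stage 1: 8 dB above 11.6 dBV, reduced 4:1 to 2 dB above → 13.6 dBV; +3 dB make-up → 16.6 dBV.
Stage 2: 26 dB above -9.4 dBV, reduced 4:1 to 6.5 dB above → -2.9 dBV.

-2.9 dBV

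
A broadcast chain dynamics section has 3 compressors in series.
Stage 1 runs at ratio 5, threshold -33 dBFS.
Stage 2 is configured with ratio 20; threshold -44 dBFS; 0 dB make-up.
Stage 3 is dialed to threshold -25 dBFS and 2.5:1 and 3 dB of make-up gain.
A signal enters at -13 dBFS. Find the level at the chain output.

Stage 1: 20 dB above -33 dBFS, reduced 5:1 to 4 dB above → -29 dBFS.
Stage 2: -29 dBFS is 15 dB over -44 dBFS; at 20:1 that becomes 0.75 dB over, giving -43.25 dBFS.
Stage 3: below threshold (-43.25 ≤ -25); passes unchanged; make-up brings it to -40.25 dBFS.

-40.25 dBFS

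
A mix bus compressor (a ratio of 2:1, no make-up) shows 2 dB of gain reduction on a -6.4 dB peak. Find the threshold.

Input is 4 dB above T (since output overshoot × R = input overshoot: (-8.4 − T)·2 = -6.4 − T gives T = -10.4 dB).
Check: -10.4 + (-6.4 − (-10.4))/2 = -10.4 + 2 = -8.4 dB. ✓

-10.4 dB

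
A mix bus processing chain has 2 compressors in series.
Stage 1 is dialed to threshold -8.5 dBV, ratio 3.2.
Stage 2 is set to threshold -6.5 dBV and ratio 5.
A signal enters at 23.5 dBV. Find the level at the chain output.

-4.9 dBV

Stage 1: overshoot 32 dB → 32/3.2 = 10 dB → 1.5 dBV.
Stage 2: 1.5 dBV is 8 dB over -6.5 dBV; at 5:1 that becomes 1.6 dB over, giving -4.9 dBV.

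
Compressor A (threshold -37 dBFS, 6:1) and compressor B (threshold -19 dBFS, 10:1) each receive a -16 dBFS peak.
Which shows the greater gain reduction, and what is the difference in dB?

A, by 14.8 dB

A: 21 dB over, compressed to 3.5 dB over, so 17.5 dB of GR.
B: 3 dB over, compressed to 0.3 dB over, so 2.7 dB of GR.
A reduces 14.8 dB more.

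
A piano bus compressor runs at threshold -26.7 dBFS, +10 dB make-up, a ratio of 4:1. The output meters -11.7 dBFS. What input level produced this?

Before make-up, the level was -11.7 − 10 = -21.7 dBFS.
The compressed level sits -21.7 − (-26.7) = 5 dB over threshold.
Before 4:1 compression the overshoot was 5 × 4 = 20 dB, so input = -26.7 + 20 = -6.7 dBFS.

-6.7 dBFS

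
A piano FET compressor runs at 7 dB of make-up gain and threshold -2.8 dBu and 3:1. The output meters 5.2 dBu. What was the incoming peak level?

0.2 dBu

Before make-up, the level was 5.2 − 7 = -1.8 dBu.
The compressed level sits -1.8 − (-2.8) = 1 dB over threshold.
Before 3:1 compression the overshoot was 1 × 3 = 3 dB, so input = -2.8 + 3 = 0.2 dBu.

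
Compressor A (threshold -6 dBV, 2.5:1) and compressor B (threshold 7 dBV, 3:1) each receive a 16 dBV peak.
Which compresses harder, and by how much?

A, by 7.2 dB

A: GR = 22 − 22/2.5 = 13.2 dB.
B: GR = 9 − 9/3 = 6 dB.
Difference: 7.2 dB in favour of A.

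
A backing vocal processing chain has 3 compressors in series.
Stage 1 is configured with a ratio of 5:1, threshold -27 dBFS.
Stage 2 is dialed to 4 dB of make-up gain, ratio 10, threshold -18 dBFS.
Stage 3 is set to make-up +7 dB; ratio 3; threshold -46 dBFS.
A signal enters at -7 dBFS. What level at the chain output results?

Stage 1: 20 dB above -27 dBFS, reduced 5:1 to 4 dB above → -23 dBFS.
Stage 2: -23 dBFS ≤ -18 dBFS, so stage 2 doesn't engage; make-up brings it to -19 dBFS.
Stage 3: 27 dB above -46 dBFS, reduced 3:1 to 9 dB above → -37 dBFS; +7 dB make-up → -30 dBFS.

-30 dBFS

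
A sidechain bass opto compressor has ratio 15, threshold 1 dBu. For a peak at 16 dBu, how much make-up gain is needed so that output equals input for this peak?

14 dB

The peak compresses to 1 + 15/15 = 2 dBu.
To reach 16 dBu requires 16 − 2 = 14 dB of make-up.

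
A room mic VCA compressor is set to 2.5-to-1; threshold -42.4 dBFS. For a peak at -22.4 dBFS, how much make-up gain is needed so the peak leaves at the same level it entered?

12 dB

Without make-up, output = threshold + overshoot/2.5 = -42.4 + 8 = -34.4 dBFS.
Gap to target: 12 dB.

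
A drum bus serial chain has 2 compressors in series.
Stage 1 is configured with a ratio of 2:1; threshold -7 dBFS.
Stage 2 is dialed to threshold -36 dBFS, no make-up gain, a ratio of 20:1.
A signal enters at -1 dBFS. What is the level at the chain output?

Stage 1: 6 dB above -7 dBFS, reduced 2:1 to 3 dB above → -4 dBFS.
Stage 2: 32 dB above -36 dBFS, reduced 20:1 to 1.6 dB above → -34.4 dBFS.

-34.4 dBFS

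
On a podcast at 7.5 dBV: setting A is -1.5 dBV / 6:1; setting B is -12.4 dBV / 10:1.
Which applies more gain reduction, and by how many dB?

B, by 10.41 dB

A: GR = 9 − 9/6 = 7.5 dB.
B: GR = 19.9 − 19.9/10 = 17.91 dB.
B applies 10.41 dB more gain reduction.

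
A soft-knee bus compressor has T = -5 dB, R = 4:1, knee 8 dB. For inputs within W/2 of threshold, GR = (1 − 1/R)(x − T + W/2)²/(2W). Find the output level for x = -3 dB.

x − T + W/2 = -3 − (-5) + 4 = 6.
GR = (1 − 1/4) × 6² / 16 = 0.75 × 36 / 16 = 1.6875 dB.
Output = -3 − 1.6875 = -4.6875 dB.

-4.6875 dB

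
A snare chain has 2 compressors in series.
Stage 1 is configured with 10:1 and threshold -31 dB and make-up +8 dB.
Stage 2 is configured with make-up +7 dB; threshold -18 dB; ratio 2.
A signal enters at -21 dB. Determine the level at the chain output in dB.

Stage 1: 10 dB above -31 dB, reduced 10:1 to 1 dB above → -30 dB; +8 dB make-up → -22 dB.
Stage 2: -22 dB is at or below the -18 dB threshold — no compression; make-up brings it to -15 dB.

-15 dB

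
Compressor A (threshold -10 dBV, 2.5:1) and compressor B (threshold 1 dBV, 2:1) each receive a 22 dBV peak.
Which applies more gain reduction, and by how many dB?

A, by 8.7 dB

A: 32 dB over, compressed to 12.8 dB over, so 19.2 dB of GR.
B: 21 dB over, compressed to 10.5 dB over, so 10.5 dB of GR.
Difference: 8.7 dB in favour of A.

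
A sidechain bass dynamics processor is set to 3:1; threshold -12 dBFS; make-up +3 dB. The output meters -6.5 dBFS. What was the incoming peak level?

Before make-up, the level was -6.5 − 3 = -9.5 dBFS.
That's 2.5 dB above the -12 dBFS threshold.
Undo the ratio: input overshoot = 2.5 × 3 = 7.5 dB, giving input = -4.5 dBFS.

-4.5 dBFS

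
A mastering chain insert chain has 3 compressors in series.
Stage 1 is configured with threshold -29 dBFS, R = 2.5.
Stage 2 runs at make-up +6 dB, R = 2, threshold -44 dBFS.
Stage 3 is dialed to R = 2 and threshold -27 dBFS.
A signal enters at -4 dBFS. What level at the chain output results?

Stage 1: overshoot 25 dB → 25/2.5 = 10 dB → -19 dBFS.
Stage 2: overshoot 25 dB → 25/2 = 12.5 dB → -31.5 dBFS; +6 dB make-up → -25.5 dBFS.
Stage 3: 1.5 dB above -27 dBFS, reduced 2:1 to 0.75 dB above → -26.25 dBFS.

-26.25 dBFS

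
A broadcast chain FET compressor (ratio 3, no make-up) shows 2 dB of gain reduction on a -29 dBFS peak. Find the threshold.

Input is 3 dB above T (since output overshoot × R = input overshoot: (-31 − T)·3 = -29 − T gives T = -32 dBFS).
Check: -32 + (-29 − (-32))/3 = -32 + 1 = -31 dBFS. ✓

-32 dBFS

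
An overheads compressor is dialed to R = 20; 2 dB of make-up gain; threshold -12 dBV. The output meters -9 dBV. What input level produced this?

Remove make-up: -9 − 2 = -11 dBV.
The compressed level sits -11 − (-12) = 1 dB over threshold.
Undo the ratio: input overshoot = 1 × 20 = 20 dB, giving input = 8 dBV.

8 dBV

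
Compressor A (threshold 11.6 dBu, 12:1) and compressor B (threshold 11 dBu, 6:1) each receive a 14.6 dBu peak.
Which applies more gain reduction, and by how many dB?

B, by 0.25 dB

A: GR = 3 − 3/12 = 2.75 dB.
B: GR = 3.6 − 3.6/6 = 3 dB.
Difference: 0.25 dB in favour of B.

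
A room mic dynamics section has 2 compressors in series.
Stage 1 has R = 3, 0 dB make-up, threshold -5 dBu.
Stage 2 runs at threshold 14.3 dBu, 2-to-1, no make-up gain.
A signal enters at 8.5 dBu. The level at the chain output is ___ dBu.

Stage 1: overshoot 13.5 dB → 13.5/3 = 4.5 dB → -0.5 dBu.
Stage 2: -0.5 dBu ≤ 14.3 dBu, so stage 2 doesn't engage; output -0.5 dBu.

-0.5 dBu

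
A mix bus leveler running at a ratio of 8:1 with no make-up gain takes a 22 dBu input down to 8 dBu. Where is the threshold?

6 dBu

Gain reduction = 22 − 8 = 14 dB; output overshoot = GR / (R − 1) = 14 / 7 = 2 dB.
Threshold = output − output overshoot = 8 − 2 = 6 dBu.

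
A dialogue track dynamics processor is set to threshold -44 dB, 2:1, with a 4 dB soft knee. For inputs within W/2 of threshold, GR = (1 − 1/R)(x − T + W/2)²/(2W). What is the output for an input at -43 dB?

x − T + W/2 = -43 − (-44) + 2 = 3.
GR = (1 − 1/2) × 3² / 8 = 0.5 × 9 / 8 = 0.5625 dB.
Output = -43 − 0.5625 = -43.5625 dB.

-43.5625 dB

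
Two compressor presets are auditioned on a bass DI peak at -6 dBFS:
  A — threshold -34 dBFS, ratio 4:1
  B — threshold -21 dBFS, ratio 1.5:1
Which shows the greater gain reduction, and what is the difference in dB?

A: overshoot 28 dB → output overshoot 7 dB → GR 21 dB.
B: overshoot 15 dB → output overshoot 10 dB → GR 5 dB.
A applies 16 dB more gain reduction.

A, by 16 dB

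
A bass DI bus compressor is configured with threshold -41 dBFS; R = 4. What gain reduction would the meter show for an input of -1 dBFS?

30 dB

The signal is 40 dB above threshold.
At 4:1, output sits 40/4 = 10 dB above threshold.
GR = overshoot in − overshoot out = 40 − 10 = 30 dB.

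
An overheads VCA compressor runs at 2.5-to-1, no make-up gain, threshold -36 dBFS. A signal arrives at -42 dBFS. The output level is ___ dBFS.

-42 dBFS is 6 dB below the -36 dBFS threshold, so no gain reduction is applied.
Output = input = -42 dBFS.

-42 dBFS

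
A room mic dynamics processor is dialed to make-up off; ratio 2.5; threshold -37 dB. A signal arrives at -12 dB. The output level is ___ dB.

-12 dB sits 25 dB over threshold.
2.5:1 compression reduces that to 25/2.5 = 10 dB over.
So the level is -37 + 10 = -27 dB.

-27 dB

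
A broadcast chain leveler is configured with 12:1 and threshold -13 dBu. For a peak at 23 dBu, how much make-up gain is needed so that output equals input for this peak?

Without make-up, output = threshold + overshoot/12 = -13 + 3 = -10 dBu.
Gap to target: 33 dB.

33 dB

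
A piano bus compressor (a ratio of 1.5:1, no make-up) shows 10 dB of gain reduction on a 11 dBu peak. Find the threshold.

-19 dBu

Gain reduction = 11 − 1 = 10 dB; output overshoot = GR / (R − 1) = 10 / 0.5 = 20 dB.
Threshold = output − output overshoot = 1 − 20 = -19 dBu.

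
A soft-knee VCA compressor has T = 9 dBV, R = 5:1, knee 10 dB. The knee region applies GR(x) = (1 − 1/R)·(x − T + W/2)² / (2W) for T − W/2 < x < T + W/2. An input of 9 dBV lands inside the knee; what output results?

8 dBV

x − T + W/2 = 9 − 9 + 5 = 5.
GR = (1 − 1/5) × 5² / 20 = 0.8 × 25 / 20 = 1 dB.
Output = 9 − 1 = 8 dBV.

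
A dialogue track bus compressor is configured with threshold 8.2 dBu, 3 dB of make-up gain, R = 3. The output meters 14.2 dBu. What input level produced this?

Before make-up, the level was 14.2 − 3 = 11.2 dBu.
That's 3 dB above the 8.2 dBu threshold.
Undo the ratio: input overshoot = 3 × 3 = 9 dB, giving input = 17.2 dBu.

17.2 dBu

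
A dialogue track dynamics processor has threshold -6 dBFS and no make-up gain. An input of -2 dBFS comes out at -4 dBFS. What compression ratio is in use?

Input overshoot = -2 − (-6) = 4 dB; output overshoot = -4 − (-6) = 2 dB.
Ratio = 4 / 2 = 2.

2:1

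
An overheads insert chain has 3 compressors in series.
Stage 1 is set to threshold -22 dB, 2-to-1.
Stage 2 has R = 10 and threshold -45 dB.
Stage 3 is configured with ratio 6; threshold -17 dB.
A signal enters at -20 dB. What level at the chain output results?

-42.6 dB

Stage 1: 2 dB above -22 dB, reduced 2:1 to 1 dB above → -21 dB.
Stage 2: overshoot 24 dB → 24/10 = 2.4 dB → -42.6 dB.
Stage 3: -42.6 dB is at or below the -17 dB threshold — no compression; output -42.6 dB.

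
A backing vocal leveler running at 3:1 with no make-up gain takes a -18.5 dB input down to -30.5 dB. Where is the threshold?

Input is 18 dB above T (since output overshoot × R = input overshoot: (-30.5 − T)·3 = -18.5 − T gives T = -36.5 dB).
Check: -36.5 + (-18.5 − (-36.5))/3 = -36.5 + 6 = -30.5 dB. ✓

-36.5 dB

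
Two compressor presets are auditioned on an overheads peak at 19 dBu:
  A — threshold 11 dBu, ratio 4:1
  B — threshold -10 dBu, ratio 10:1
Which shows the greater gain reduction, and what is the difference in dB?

B, by 20.1 dB

A: 8 dB over, compressed to 2 dB over, so 6 dB of GR.
B: 29 dB over, compressed to 2.9 dB over, so 26.1 dB of GR.
B applies 20.1 dB more gain reduction.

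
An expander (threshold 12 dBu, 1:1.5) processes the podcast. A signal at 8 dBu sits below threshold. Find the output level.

6 dBu

The input is 4 dB below the 12 dBu threshold.
A 1:1.5 expander multiplies undershoot by 1.5: 4 × 1.5 = 6 dB below threshold.
Output = 12 − 6 = 6 dBu.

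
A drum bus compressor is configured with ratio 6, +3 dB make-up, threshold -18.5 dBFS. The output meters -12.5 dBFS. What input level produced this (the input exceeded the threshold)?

Remove make-up: -12.5 − 3 = -15.5 dBFS.
Post-compression overshoot = -15.5 − (-18.5) = 3 dB.
Input overshoot = R × output overshoot = 18 dB → input = -18.5 + 18 = -0.5 dBFS.

-0.5 dBFS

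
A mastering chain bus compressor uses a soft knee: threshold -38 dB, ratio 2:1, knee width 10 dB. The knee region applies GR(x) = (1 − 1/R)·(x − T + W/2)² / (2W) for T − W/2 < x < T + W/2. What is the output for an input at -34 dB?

x − T + W/2 = -34 − (-38) + 5 = 9.
GR = (1 − 1/2) × 9² / 20 = 0.5 × 81 / 20 = 2.025 dB.
Output = -34 − 2.025 = -36.025 dB.

-36.025 dB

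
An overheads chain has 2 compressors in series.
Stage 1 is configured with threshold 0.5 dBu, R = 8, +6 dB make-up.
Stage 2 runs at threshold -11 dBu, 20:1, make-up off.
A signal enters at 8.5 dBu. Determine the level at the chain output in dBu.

-10.075 dBu

Stage 1: 8.5 dBu is 8 dB over 0.5 dBu; at 8:1 that becomes 1 dB over, giving 1.5 dBu; +6 dB make-up → 7.5 dBu.
Stage 2: 7.5 dBu is 18.5 dB over -11 dBu; at 20:1 that becomes 0.925 dB over, giving -10.075 dBu.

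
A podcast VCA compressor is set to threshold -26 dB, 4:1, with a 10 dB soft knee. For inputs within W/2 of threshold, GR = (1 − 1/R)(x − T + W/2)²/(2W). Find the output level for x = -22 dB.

-25.0375 dB

x − T + W/2 = -22 − (-26) + 5 = 9.
GR = (1 − 1/4) × 9² / 20 = 0.75 × 81 / 20 = 3.0375 dB.
Output = -22 − 3.0375 = -25.0375 dB.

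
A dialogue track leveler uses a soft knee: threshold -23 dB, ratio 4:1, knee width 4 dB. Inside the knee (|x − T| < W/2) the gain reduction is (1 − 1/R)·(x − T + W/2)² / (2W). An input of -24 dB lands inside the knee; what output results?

-24.09375 dB

x − T + W/2 = -24 − (-23) + 2 = 1.
GR = (1 − 1/4) × 1² / 8 = 0.75 × 1 / 8 = 0.09375 dB.
Output = -24 − 0.09375 = -24.09375 dB.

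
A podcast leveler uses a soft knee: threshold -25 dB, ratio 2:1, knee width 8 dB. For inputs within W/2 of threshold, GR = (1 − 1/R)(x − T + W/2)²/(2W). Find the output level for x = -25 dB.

-25.5 dB

x − T + W/2 = -25 − (-25) + 4 = 4.
GR = (1 − 1/2) × 4² / 16 = 0.5 × 16 / 16 = 0.5 dB.
Output = -25 − 0.5 = -25.5 dB.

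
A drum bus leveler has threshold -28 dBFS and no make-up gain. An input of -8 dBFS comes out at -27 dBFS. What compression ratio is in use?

Input overshoot = -8 − (-28) = 20 dB; output overshoot = -27 − (-28) = 1 dB.
Ratio = 20 / 1 = 20.

20:1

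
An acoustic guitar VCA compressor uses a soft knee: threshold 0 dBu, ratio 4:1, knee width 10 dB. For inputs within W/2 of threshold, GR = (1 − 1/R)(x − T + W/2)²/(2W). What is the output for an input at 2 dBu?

x − T + W/2 = 2 − 0 + 5 = 7.
GR = (1 − 1/4) × 7² / 20 = 0.75 × 49 / 20 = 1.8375 dB.
Output = 2 − 1.8375 = 0.1625 dBu.

0.1625 dBu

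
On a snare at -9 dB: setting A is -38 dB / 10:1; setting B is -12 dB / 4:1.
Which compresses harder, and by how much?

A: GR = 29 − 29/10 = 26.1 dB.
B: GR = 3 − 3/4 = 2.25 dB.
A reduces 23.85 dB more.

A, by 23.85 dB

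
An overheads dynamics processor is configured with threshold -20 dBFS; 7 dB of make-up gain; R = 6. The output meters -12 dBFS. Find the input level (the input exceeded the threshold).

-14 dBFS

Stripping the +7 dB make-up gives -19 dBFS at the gain stage.
The compressed level sits -19 − (-20) = 1 dB over threshold.
Before 6:1 compression the overshoot was 1 × 6 = 6 dB, so input = -20 + 6 = -14 dBFS.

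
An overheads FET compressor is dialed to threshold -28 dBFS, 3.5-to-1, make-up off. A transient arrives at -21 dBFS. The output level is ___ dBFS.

-26 dBFS

-21 dBFS sits 7 dB over threshold.
The 7 dB excess becomes 2 dB after 3.5:1 reduction.
That puts the output at -26 dBFS.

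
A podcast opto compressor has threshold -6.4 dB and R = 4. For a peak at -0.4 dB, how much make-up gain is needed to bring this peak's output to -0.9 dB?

4 dB

Without make-up, output = threshold + overshoot/4 = -6.4 + 1.5 = -4.9 dB.
Gap to target: 4 dB.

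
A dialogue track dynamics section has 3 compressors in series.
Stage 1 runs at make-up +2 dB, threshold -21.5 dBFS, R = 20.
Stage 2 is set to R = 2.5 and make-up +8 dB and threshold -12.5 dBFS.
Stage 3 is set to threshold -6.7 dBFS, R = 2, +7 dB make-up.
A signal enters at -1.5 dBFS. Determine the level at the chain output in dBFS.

-3.5 dBFS

Stage 1: overshoot 20 dB → 20/20 = 1 dB → -20.5 dBFS; +2 dB make-up → -18.5 dBFS.
Stage 2: below threshold (-18.5 ≤ -12.5); passes unchanged; make-up brings it to -10.5 dBFS.
Stage 3: -10.5 dBFS is at or below the -6.7 dBFS threshold — no compression; make-up brings it to -3.5 dBFS.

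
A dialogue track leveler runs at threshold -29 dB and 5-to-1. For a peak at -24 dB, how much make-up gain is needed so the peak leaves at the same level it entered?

The peak compresses to -29 + 5/5 = -28 dB.
To reach -24 dB requires -24 − (-28) = 4 dB of make-up.

4 dB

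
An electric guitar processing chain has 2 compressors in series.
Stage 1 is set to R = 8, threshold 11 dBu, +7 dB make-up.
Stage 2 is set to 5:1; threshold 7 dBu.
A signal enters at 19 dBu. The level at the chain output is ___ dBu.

9.4 dBu

Stage 1: overshoot 8 dB → 8/8 = 1 dB → 12 dBu; +7 dB make-up → 19 dBu.
Stage 2: 12 dB above 7 dBu, reduced 5:1 to 2.4 dB above → 9.4 dBu.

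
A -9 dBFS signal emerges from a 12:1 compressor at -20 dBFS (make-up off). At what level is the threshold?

-21 dBFS

Input is 12 dB above T (since output overshoot × R = input overshoot: (-20 − T)·12 = -9 − T gives T = -21 dBFS).
Check: -21 + (-9 − (-21))/12 = -21 + 1 = -20 dBFS. ✓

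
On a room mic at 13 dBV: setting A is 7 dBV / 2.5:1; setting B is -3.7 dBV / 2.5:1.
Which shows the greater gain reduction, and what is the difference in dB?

B, by 6.42 dB

A: overshoot 6 dB → output overshoot 2.4 dB → GR 3.6 dB.
B: overshoot 16.7 dB → output overshoot 6.68 dB → GR 10.02 dB.
B applies 6.42 dB more gain reduction.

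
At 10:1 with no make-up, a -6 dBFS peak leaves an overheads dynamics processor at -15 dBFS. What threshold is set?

Let T be the threshold. Output overshoot = (input overshoot)/R, so -15 − T = (-6 − T)/10.
10·(-15 − T) = -6 − T → 9·T = -150 − (-6) = -144.
T = -144/9 = -16 dBFS.

-16 dBFS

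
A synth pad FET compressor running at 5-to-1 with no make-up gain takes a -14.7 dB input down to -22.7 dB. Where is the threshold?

Input is 10 dB above T (since output overshoot × R = input overshoot: (-22.7 − T)·5 = -14.7 − T gives T = -24.7 dB).
Check: -24.7 + (-14.7 − (-24.7))/5 = -24.7 + 2 = -22.7 dB. ✓

-24.7 dB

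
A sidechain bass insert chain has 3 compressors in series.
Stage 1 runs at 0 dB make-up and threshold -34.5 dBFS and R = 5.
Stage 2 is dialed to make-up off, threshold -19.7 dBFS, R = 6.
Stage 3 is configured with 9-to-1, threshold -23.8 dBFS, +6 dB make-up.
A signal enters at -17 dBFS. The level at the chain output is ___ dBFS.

-25 dBFS

Stage 1: 17.5 dB above -34.5 dBFS, reduced 5:1 to 3.5 dB above → -31 dBFS.
Stage 2: -31 dBFS is at or below the -19.7 dBFS threshold — no compression; output -31 dBFS.
Stage 3: -31 dBFS ≤ -23.8 dBFS, so stage 3 doesn't engage; make-up brings it to -25 dBFS.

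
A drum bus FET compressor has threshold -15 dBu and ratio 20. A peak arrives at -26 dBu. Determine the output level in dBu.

-26 dBu is 11 dB below the -15 dBu threshold, so no gain reduction is applied.
Output = input = -26 dBu.

-26 dBu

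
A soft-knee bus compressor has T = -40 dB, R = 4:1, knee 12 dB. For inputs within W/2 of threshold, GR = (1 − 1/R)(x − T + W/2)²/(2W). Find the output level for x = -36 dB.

x − T + W/2 = -36 − (-40) + 6 = 10.
GR = (1 − 1/4) × 10² / 24 = 0.75 × 100 / 24 = 3.125 dB.
Output = -36 − 3.125 = -39.125 dB.

-39.125 dB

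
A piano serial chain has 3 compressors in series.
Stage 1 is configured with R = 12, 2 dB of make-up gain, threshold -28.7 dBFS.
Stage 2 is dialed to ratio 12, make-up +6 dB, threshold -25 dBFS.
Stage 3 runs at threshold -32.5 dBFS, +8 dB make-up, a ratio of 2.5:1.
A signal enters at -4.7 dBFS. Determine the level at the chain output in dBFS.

Stage 1: overshoot 24 dB → 24/12 = 2 dB → -26.7 dBFS; +2 dB make-up → -24.7 dBFS.
Stage 2: overshoot 0.3 dB → 0.3/12 = 0.025 dB → -24.975 dBFS; +6 dB make-up → -18.975 dBFS.
Stage 3: overshoot 13.525 dB → 13.525/2.5 = 5.41 dB → -27.09 dBFS; +8 dB make-up → -19.09 dBFS.

-19.09 dBFS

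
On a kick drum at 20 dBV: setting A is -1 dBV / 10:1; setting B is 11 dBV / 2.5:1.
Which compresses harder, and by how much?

A, by 13.5 dB

A: overshoot 21 dB → output overshoot 2.1 dB → GR 18.9 dB.
B: overshoot 9 dB → output overshoot 3.6 dB → GR 5.4 dB.
A applies 13.5 dB more gain reduction.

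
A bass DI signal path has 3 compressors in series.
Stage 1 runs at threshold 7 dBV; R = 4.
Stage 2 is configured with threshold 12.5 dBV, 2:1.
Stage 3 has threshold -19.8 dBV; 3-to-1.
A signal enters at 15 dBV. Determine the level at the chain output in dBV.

-10.2 dBV

Stage 1: 15 dBV is 8 dB over 7 dBV; at 4:1 that becomes 2 dB over, giving 9 dBV.
Stage 2: 9 dBV is at or below the 12.5 dBV threshold — no compression; output 9 dBV.
Stage 3: 9 dBV is 28.8 dB over -19.8 dBV; at 3:1 that becomes 9.6 dB over, giving -10.2 dBV.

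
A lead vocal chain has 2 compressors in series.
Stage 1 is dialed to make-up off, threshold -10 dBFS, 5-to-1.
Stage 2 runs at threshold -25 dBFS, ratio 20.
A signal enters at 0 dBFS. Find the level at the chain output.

-24.15 dBFS

Stage 1: overshoot 10 dB → 10/5 = 2 dB → -8 dBFS.
Stage 2: overshoot 17 dB → 17/20 = 0.85 dB → -24.15 dBFS.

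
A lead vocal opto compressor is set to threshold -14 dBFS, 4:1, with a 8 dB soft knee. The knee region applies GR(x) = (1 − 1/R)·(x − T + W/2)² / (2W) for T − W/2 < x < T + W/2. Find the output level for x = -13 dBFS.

x − T + W/2 = -13 − (-14) + 4 = 5.
GR = (1 − 1/4) × 5² / 16 = 0.75 × 25 / 16 = 1.171875 dB.
Output = -13 − 1.171875 = -14.171875 dBFS.

-14.171875 dBFS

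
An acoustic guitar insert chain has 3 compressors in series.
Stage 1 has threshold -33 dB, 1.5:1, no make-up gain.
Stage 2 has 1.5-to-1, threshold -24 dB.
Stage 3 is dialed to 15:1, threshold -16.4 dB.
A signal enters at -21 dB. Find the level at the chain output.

Stage 1: -21 dB is 12 dB over -33 dB; at 1.5:1 that becomes 8 dB over, giving -25 dB.
Stage 2: -25 dB ≤ -24 dB, so stage 2 doesn't engage; output -25 dB.
Stage 3: -25 dB is at or below the -16.4 dB threshold — no compression; output -25 dB.

-25 dB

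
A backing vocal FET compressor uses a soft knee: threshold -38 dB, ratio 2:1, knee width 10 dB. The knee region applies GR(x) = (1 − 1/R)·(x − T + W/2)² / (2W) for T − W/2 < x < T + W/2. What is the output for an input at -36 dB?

x − T + W/2 = -36 − (-38) + 5 = 7.
GR = (1 − 1/2) × 7² / 20 = 0.5 × 49 / 20 = 1.225 dB.
Output = -36 − 1.225 = -37.225 dB.

-37.225 dB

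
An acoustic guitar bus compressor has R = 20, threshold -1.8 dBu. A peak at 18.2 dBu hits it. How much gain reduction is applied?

Overshoot = 18.2 − (-1.8) = 20 dB.
After 20:1 compression the overshoot becomes 20/20 = 1 dB.
GR = overshoot in − overshoot out = 20 − 1 = 19 dB.

19 dB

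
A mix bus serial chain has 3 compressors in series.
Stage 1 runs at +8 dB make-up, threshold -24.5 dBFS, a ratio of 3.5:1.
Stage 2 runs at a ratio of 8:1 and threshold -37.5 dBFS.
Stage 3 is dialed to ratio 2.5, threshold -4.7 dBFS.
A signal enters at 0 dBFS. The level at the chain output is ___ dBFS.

-34 dBFS

Stage 1: 24.5 dB above -24.5 dBFS, reduced 3.5:1 to 7 dB above → -17.5 dBFS; +8 dB make-up → -9.5 dBFS.
Stage 2: -9.5 dBFS is 28 dB over -37.5 dBFS; at 8:1 that becomes 3.5 dB over, giving -34 dBFS.
Stage 3: below threshold (-34 ≤ -4.7); passes unchanged; output -34 dBFS.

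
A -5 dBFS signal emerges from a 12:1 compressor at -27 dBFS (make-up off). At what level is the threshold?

Input is 24 dB above T (since output overshoot × R = input overshoot: (-27 − T)·12 = -5 − T gives T = -29 dBFS).
Check: -29 + (-5 − (-29))/12 = -29 + 2 = -27 dBFS. ✓

-29 dBFS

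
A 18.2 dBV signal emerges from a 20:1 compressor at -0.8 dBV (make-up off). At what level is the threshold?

-1.8 dBV

Input is 20 dB above T (since output overshoot × R = input overshoot: (-0.8 − T)·20 = 18.2 − T gives T = -1.8 dBV).
Check: -1.8 + (18.2 − (-1.8))/20 = -1.8 + 1 = -0.8 dBV. ✓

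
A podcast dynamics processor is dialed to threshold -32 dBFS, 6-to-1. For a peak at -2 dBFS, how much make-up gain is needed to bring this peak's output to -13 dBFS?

Overshoot 30 dB → 30/6 = 5 dB after compression, so the compressed level is -32 + 5 = -27 dBFS.
Make-up = target − compressed = -13 − (-27) = 14 dB.

14 dB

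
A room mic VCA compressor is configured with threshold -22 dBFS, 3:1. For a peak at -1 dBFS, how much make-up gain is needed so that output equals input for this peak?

14 dB

Overshoot 21 dB → 21/3 = 7 dB after compression, so the compressed level is -22 + 7 = -15 dBFS.
Make-up = target − compressed = -1 − (-15) = 14 dB.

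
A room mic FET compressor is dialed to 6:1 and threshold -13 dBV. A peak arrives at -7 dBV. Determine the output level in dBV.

-7 dBV sits 6 dB over threshold.
The 6 dB excess becomes 1 dB after 6:1 reduction.
That puts the output at -12 dBV.

-12 dBV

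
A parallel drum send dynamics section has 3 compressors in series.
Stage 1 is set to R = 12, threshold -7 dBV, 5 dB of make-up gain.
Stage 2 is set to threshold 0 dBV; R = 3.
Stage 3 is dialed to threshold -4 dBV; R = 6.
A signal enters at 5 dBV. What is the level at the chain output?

Stage 1: 5 dBV is 12 dB over -7 dBV; at 12:1 that becomes 1 dB over, giving -6 dBV; +5 dB make-up → -1 dBV.
Stage 2: -1 dBV ≤ 0 dBV, so stage 2 doesn't engage; output -1 dBV.
Stage 3: 3 dB above -4 dBV, reduced 6:1 to 0.5 dB above → -3.5 dBV.

-3.5 dBV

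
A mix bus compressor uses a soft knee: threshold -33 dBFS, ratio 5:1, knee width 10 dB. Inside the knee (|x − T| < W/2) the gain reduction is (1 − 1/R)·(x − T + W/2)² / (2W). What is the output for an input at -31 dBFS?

x − T + W/2 = -31 − (-33) + 5 = 7.
GR = (1 − 1/5) × 7² / 20 = 0.8 × 49 / 20 = 1.96 dB.
Output = -31 − 1.96 = -32.96 dBFS.

-32.96 dBFS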